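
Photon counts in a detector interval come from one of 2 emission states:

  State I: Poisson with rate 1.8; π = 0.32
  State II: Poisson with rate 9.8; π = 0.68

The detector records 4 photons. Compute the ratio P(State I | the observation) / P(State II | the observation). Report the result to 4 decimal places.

Posterior odds = (w_i f_i(x)) / (w_j f_j(x)); the normalising sum cancels.
Component likelihoods at x = 4 photons:
  f_I = e^(−1.8)·1.8^4/4! = 0.0723017
  f_II = e^(−9.8)·9.8^4/4! = 0.0213112
0.0231366 / 0.0144916 ≈ 1.5966

1.5966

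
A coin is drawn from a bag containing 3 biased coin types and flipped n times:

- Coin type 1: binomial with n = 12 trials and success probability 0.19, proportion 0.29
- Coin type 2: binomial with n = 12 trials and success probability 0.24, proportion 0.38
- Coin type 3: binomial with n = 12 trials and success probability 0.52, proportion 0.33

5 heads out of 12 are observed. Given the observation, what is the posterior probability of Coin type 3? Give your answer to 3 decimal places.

Apply Bayes' rule: the posterior for each component is proportional to its prior times its likelihood at x.
Evaluate each component's likelihood at the observed value:
  f_1 = C(12,5)·0.19^5·0.81^7 = 792·0.00024761·0.228768 = 0.044863
  f_2 = C(12,5)·0.24^5·0.76^7 = 792·0.000796262·0.146452 = 0.0923584
  f_3 = C(12,5)·0.52^5·0.48^7 = 792·0.0380204·0.00587068 = 0.176779
Multiply by the mixture weights:
  π_1·f_1 = 0.29 × 0.044863 = 0.0130103
  π_2·f_2 = 0.38 × 0.0923584 = 0.0350962
  π_3·f_3 = 0.33 × 0.176779 = 0.0583371
Marginal: 0.0130103 + 0.0350962 + 0.0583371 = 0.106444
P(Coin type 3 | the observation) ≈ 0.548

0.548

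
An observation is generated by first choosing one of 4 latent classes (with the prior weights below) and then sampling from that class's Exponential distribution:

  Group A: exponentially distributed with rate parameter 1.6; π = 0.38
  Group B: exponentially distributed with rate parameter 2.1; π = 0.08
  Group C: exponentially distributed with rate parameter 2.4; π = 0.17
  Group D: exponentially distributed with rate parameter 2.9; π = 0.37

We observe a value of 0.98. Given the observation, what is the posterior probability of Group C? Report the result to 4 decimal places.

Posterior ∝ prior × likelihood, so P(k | x) ∝ π_k f_k(x); normalise over all components.
Evaluate each component's likelihood at the observed value:
  L_A = 0.333539
  L_B = 0.268189
  L_C = 0.228429
  L_D = 0.169096
Weight by the priors:
  π_A·L_A = 0.38 × 0.333539 = 0.126745
  π_B·L_B = 0.08 × 0.268189 = 0.0214551
  π_C·L_C = 0.17 × 0.228429 = 0.0388329
  π_D·L_D = 0.37 × 0.169096 = 0.0625655
Marginal: 0.126745 + 0.0214551 + 0.0388329 + 0.0625655 = 0.249598
P(Group C | x) ≈ 0.1556

0.1556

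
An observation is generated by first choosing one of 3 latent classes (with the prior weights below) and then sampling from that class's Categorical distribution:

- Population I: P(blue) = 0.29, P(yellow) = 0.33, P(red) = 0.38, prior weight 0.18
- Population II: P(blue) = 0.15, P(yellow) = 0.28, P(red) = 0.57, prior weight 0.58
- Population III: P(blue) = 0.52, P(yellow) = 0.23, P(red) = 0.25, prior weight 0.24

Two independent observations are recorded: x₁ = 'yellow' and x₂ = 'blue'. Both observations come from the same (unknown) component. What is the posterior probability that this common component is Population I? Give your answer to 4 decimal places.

0.2451

P(component k | x) = P(Z=k)·f_k(x) / marginal(x), where marginal(x) = Σ_j P(Z=j)·f_j(x).
Since both observations come from the same component, the likelihood for component k is f_k(x₁)·f_k(x₂).
  p_I = [P(yellow | comp) = 0.33] × [0.29] = 0.0957
  p_II = [P(yellow | comp) = 0.28] × [0.15] = 0.042
  p_III = [P(yellow | comp) = 0.23] × [0.52] = 0.1196
Prior × likelihood for each component:
  P(Z=I)·p_I = 0.18 × 0.0957 = 0.017226
  P(Z=II)·p_II = 0.58 × 0.042 = 0.02436
  P(Z=III)·p_III = 0.24 × 0.1196 = 0.028704
Sum: 0.017226 + 0.02436 + 0.028704 = 0.07029
So the posterior for Population I is 0.017226 / 0.07029 ≈ 0.2451.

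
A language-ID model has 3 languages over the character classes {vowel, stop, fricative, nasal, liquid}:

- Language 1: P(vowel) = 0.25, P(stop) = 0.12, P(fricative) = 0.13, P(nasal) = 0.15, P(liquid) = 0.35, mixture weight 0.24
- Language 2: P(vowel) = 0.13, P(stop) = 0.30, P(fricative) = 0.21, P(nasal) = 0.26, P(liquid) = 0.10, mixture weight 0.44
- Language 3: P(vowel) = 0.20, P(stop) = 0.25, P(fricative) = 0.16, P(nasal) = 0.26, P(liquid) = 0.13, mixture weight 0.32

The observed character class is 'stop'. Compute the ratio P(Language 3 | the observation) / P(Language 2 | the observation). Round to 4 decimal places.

Posterior odds = (π_i f_i(x)) / (π_j f_j(x)); the normalising sum cancels.
Component likelihoods at x = 'stop':
  L_1 = 0.12
  L_2 = 0.3
  L_3 = 0.25
Odds = (0.32/0.44) × (0.25/0.3) = 0.727273 × 0.833333 ≈ 0.6061

0.6061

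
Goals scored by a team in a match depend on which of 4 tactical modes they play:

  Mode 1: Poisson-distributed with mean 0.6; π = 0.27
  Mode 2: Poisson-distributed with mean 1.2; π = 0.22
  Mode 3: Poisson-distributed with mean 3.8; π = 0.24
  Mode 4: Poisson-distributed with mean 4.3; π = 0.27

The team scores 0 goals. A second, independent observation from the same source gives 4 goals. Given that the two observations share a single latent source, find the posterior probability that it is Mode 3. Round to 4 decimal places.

P(component k | x) = π_k·f_k(x) / marginal(x), where marginal(x) = Σ_j π_j·f_j(x).
Since both observations come from the same component, the likelihood for component k is f_k(x₁)·f_k(x₂).
  L_1 = [e^(−0.6)·0.6^0/0! = 0.548812] × [0.00296358] = 0.00162645
  L_2 = [e^(−1.2)·1.2^0/0! = 0.301194] × [0.0260232] = 0.00783803
  L_3 = [e^(−3.8)·3.8^0/0! = 0.0223708] × [0.194359] = 0.00434796
  L_4 = [e^(−4.3)·4.3^0/0! = 0.0135686] × [0.193284] = 0.00262259
Weight by the priors:
  π_1·L_1 = 0.27 × 0.00162645 = 0.000439141
  π_2·L_2 = 0.22 × 0.00783803 = 0.00172437
  π_3·L_3 = 0.24 × 0.00434796 = 0.00104351
  π_4·L_4 = 0.27 × 0.00262259 = 0.000708099
Marginal: 0.000439141 + 0.00172437 + 0.00104351 + 0.000708099 = 0.00391512
P(Mode 3 | x) = 0.00104351 / 0.00391512 ≈ 0.2665

0.2665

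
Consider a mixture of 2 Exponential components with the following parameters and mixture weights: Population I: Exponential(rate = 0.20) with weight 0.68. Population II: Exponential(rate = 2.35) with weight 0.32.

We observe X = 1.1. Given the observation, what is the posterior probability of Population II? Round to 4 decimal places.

By Bayes' theorem, P(k | x) = π_k f_k(x) / Σ_j π_j f_j(x).
Component likelihoods at x = 1.1:
  p_I = 0.20·e^(−0.20·1.1) = 0.20·e^(−0.2200) = 0.160504
  p_II = 2.35·e^(−2.35·1.1) = 2.35·e^(−2.5850) = 0.177181
Weight by the priors:
  π_I·p_I = 0.68 × 0.160504 = 0.109143
  π_II·p_II = 0.32 × 0.177181 = 0.0566979
Normaliser: 0.109143 + 0.0566979 = 0.16584
P(Population II | 1.1) = 0.0566979 / 0.16584 ≈ 0.3419

0.3419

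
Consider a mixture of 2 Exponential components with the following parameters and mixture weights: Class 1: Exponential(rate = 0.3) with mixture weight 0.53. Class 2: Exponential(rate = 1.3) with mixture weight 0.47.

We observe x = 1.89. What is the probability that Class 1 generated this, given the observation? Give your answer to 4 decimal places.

0.6327

P(component k | x) = w_k·f_k(x) / marginal(x), where marginal(x) = Σ_j w_j·f_j(x).
Exponential densities:
  L_1 = 0.3·e^(−0.3·1.89) = 0.3·e^(−0.5670) = 0.170167
  L_2 = 1.3·e^(−1.3·1.89) = 1.3·e^(−2.4570) = 0.111399
Multiply by the mixture weights:
  w_1·L_1 = 0.53 × 0.170167 = 0.0901887
  w_2·L_2 = 0.47 × 0.111399 = 0.0523576
Marginal: 0.0901887 + 0.0523576 = 0.142546
P(Class 1 | data) = 0.0901887 / 0.142546 ≈ 0.6327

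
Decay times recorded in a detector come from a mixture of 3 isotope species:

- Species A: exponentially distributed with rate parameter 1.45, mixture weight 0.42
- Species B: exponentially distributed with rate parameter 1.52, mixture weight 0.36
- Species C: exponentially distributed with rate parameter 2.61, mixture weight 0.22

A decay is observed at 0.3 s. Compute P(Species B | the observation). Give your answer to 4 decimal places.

P(component k | x) = P(Z=k)·f_k(x) / marginal(x), where marginal(x) = Σ_j P(Z=j)·f_j(x).
Exponential densities:
  f_A = 1.45·e^(−1.45·0.3) = 1.45·e^(−0.4350) = 0.938534
  f_B = 1.52·e^(−1.52·0.3) = 1.52·e^(−0.4560) = 0.963397
  f_C = 2.61·e^(−2.61·0.3) = 2.61·e^(−0.7830) = 1.19286
Weight by the priors:
  P(Z=A)·f_A = 0.42 × 0.938534 = 0.394184
  P(Z=B)·f_B = 0.36 × 0.963397 = 0.346823
  P(Z=C)·f_C = 0.22 × 1.19286 = 0.262428
Normaliser: 0.394184 + 0.346823 + 0.262428 = 1.00344
So the posterior for Species B is 0.346823 / 1.00344 ≈ 0.3456.

0.3456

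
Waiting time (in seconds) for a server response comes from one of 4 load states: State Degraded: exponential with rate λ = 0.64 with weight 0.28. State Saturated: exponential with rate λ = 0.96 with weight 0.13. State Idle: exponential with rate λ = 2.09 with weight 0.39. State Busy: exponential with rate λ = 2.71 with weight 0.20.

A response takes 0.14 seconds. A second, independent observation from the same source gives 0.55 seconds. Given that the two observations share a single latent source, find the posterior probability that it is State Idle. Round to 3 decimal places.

The responsibility of component k is w_k f_k(x) divided by Σ_j w_j f_j(x).
Since both observations come from the same component, the likelihood for component k is f_k(x₁)·f_k(x₂).
  p_Degraded = [0.64·e^(−0.64·0.14) = 0.64·e^(−0.0896) = 0.58515] × [0.450099] = 0.263376
  p_Saturated = [0.96·e^(−0.96·0.14) = 0.96·e^(−0.1344) = 0.839271] × [0.566192] = 0.475188
  p_Idle = [2.09·e^(−2.09·0.14) = 2.09·e^(−0.2926) = 1.55981] × [0.662102] = 1.03275
  p_Busy = [2.71·e^(−2.71·0.14) = 2.71·e^(−0.3794) = 1.85438] × [0.610455] = 1.13201
Unnormalised posteriors:
  w_Degraded·p_Degraded = 0.28 × 0.263376 = 0.0737452
  w_Saturated·p_Saturated = 0.13 × 0.475188 = 0.0617745
  w_Idle·p_Idle = 0.39 × 1.03275 = 0.402774
  w_Busy·p_Busy = 0.20 × 1.13201 = 0.226403
Evidence: 0.0737452 + 0.0617745 + 0.402774 + 0.226403 = 0.764696
Responsibility of State Idle: 0.402774 / 0.764696 ≈ 0.527

0.527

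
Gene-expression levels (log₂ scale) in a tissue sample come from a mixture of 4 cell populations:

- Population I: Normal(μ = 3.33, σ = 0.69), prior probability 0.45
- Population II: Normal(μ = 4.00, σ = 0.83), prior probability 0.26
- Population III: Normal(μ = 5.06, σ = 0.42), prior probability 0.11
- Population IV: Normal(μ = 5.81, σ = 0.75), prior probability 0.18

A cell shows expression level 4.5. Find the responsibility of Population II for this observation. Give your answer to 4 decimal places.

P(component k | x) = π_k·f_k(x) / marginal(x), where marginal(x) = Σ_j π_j·f_j(x).
Evaluate each component's likelihood at the observed value:
  f_I = (1/(0.69·√(2π)))·exp(−(4.5−3.33)²/(2·0.69²)) = 0.578177·exp(-1.43762) = 0.137313
  f_II = (1/(0.83·√(2π)))·exp(−(4.5−4.00)²/(2·0.83²)) = 0.480653·exp(-0.18145) = 0.400894
  f_III = (1/(0.42·√(2π)))·exp(−(4.5−5.06)²/(2·0.42²)) = 0.949863·exp(-0.88889) = 0.3905
  f_IV = (1/(0.75·√(2π)))·exp(−(4.5−5.81)²/(2·0.75²)) = 0.531923·exp(-1.52542) = 0.115709
Unnormalised posteriors:
  π_I·f_I = 0.45 × 0.137313 = 0.0617908
  π_II·f_II = 0.26 × 0.400894 = 0.104233
  π_III·f_III = 0.11 × 0.3905 = 0.042955
  π_IV·f_IV = 0.18 × 0.115709 = 0.0208276
Marginal: 0.0617908 + 0.104233 + 0.042955 + 0.0208276 = 0.229806
P(Population II | 4.5) = 0.104233 / 0.229806 ≈ 0.4536

0.4536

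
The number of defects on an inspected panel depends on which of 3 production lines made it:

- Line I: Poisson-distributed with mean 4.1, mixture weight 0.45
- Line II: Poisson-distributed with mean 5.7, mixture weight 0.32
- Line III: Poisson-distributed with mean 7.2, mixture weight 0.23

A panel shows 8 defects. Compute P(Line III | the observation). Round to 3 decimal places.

Apply Bayes' rule: the posterior for each component is proportional to its prior times its likelihood at x.
Poisson probabilities:
  p_I = e^(−4.1)·4.1^8/8! = 0.0328203
  p_II = e^(−5.7)·5.7^8/8! = 0.0924698
  p_III = e^(−7.2)·7.2^8/8! = 0.133727
Multiply by the mixture weights:
  π_I·p_I = 0.45 × 0.0328203 = 0.0147691
  π_II·p_II = 0.32 × 0.0924698 = 0.0295903
  π_III·p_III = 0.23 × 0.133727 = 0.0307572
Evidence: 0.0147691 + 0.0295903 + 0.0307572 = 0.0751167
P(Line III | the observation) = 0.0307572 / 0.0751167 ≈ 0.409

0.409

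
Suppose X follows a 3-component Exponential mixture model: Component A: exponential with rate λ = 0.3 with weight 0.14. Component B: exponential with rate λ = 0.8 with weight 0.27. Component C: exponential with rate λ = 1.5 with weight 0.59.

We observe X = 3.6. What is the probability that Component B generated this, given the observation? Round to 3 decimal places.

Posterior ∝ prior × likelihood, so P(k | x) ∝ π_k f_k(x); normalise over all components.
Evaluate each component's likelihood at the observed value:
  p_A = 0.3·e^(−0.3·3.6) = 0.3·e^(−1.0800) = 0.101879
  p_B = 0.8·e^(−0.8·3.6) = 0.8·e^(−2.8800) = 0.0449078
  p_C = 1.5·e^(−1.5·3.6) = 1.5·e^(−5.4000) = 0.00677487
Prior × likelihood for each component:
  π_A·p_A = 0.14 × 0.101879 = 0.014263
  π_B·p_B = 0.27 × 0.0449078 = 0.0121251
  π_C·p_C = 0.59 × 0.00677487 = 0.00399717
Denominator: 0.014263 + 0.0121251 + 0.00399717 = 0.0303853
P(Component B | data) = 0.0121251 / 0.0303853 ≈ 0.399

0.399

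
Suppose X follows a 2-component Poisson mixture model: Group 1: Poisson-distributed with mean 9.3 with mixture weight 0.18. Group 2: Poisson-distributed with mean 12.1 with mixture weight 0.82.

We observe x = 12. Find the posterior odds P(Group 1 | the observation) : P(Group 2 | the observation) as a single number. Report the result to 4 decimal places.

0.1534

The posterior odds equal the prior odds times the likelihood ratio: (π_i/π_j)·(f_i(x)/f_j(x)).
Component likelihoods at x = 12:
  p_1 = 0.079895
  p_2 = 0.114321
Odds = (0.18/0.82) × (0.079895/0.114321) = 0.219512 × 0.698869 ≈ 0.1534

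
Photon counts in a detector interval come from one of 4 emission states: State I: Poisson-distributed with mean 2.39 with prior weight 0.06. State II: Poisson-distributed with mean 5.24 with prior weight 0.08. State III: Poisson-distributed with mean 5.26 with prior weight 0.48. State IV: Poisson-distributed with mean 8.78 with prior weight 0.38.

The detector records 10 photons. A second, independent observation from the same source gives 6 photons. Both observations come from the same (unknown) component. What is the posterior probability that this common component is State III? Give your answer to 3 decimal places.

Apply Bayes' rule: the posterior for each component is proportional to its prior times its likelihood at x.
Since both observations come from the same component, the likelihood for component k is f_k(x₁)·f_k(x₂).
  f_I = [e^(−2.39)·2.39^10/10! = 0.000153551] × [0.0237187] = 3.64203e-06
  f_II = [e^(−5.24)·5.24^10/10! = 0.0227954] × [0.152388] = 0.00347375
  f_III = [e^(−5.26)·5.26^10/10! = 0.0232116] × [0.152825] = 0.0035473
  f_IV = [e^(−8.78)·8.78^10/10! = 0.115366] × [0.0978428] = 0.0112877
Weight by the priors:
  P(Z=I)·f_I = 0.06 × 3.64203e-06 = 2.18522e-07
  P(Z=II)·f_II = 0.08 × 0.00347375 = 0.0002779
  P(Z=III)·f_III = 0.48 × 0.0035473 = 0.00170271
  P(Z=IV)·f_IV = 0.38 × 0.0112877 = 0.00428933
Sum: 2.18522e-07 + 0.0002779 + 0.00170271 + 0.00428933 = 0.00627015
So the posterior for State III is 0.00170271 / 0.00627015 ≈ 0.272.

0.272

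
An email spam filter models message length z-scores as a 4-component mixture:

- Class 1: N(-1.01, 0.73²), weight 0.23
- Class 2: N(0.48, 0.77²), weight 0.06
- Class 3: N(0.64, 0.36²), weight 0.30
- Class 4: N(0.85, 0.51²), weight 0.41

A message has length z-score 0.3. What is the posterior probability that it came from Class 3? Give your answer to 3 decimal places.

0.476

Apply Bayes' rule: the posterior for each component is proportional to its prior times its likelihood at x.
Normal densities:
  p_1 = 0.109221
  p_2 = 0.504142
  p_3 = 0.709443
  p_4 = 0.437315
Unnormalised posteriors:
  w_1·p_1 = 0.23 × 0.109221 = 0.0251209
  w_2·p_2 = 0.06 × 0.504142 = 0.0302485
  w_3·p_3 = 0.30 × 0.709443 = 0.212833
  w_4·p_4 = 0.41 × 0.437315 = 0.179299
Evidence: 0.0251209 + 0.0302485 + 0.212833 + 0.179299 = 0.447502
So the posterior for Class 3 is 0.212833 / 0.447502 ≈ 0.476.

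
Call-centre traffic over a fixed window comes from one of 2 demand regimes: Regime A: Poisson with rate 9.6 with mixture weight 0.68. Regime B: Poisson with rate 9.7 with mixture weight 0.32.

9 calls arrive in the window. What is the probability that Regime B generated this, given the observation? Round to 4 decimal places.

0.3185

Posterior ∝ prior × likelihood, so P(k | x) ∝ P(Z=k) f_k(x); normalise over all components.
Component likelihoods at x = 9 calls:
  f_A = e^(−9.6)·9.6^9/9! = 0.129256
  f_B = e^(−9.7)·9.7^9/9! = 0.128388
Unnormalised posteriors:
  P(Z=A)·f_A = 0.68 × 0.129256 = 0.0878941
  P(Z=B)·f_B = 0.32 × 0.128388 = 0.0410843
Normaliser: 0.0878941 + 0.0410843 = 0.128978
Responsibility of Regime B: 0.0410843 / 0.128978 ≈ 0.3185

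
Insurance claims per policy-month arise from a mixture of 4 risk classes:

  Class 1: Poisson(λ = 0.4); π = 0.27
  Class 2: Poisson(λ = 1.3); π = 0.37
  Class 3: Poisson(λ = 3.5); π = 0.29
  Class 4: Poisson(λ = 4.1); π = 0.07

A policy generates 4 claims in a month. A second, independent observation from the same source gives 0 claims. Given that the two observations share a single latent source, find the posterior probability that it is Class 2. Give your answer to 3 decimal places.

0.619

Posterior ∝ prior × likelihood, so P(k | x) ∝ w_k f_k(x); normalise over all components.
Since both observations come from the same component, the likelihood for component k is f_k(x₁)·f_k(x₂).
  L_1 = [0.000715008] × [0.67032] = 0.000479284
  L_2 = [0.0324324] × [0.272532] = 0.00883887
  L_3 = [0.188812] × [0.0301974] = 0.00570164
  L_4 = [0.195127] × [0.0165727] = 0.00323377
Prior × likelihood for each component:
  w_1·L_1 = 0.27 × 0.000479284 = 0.000129407
  w_2·L_2 = 0.37 × 0.00883887 = 0.00327038
  w_3·L_3 = 0.29 × 0.00570164 = 0.00165347
  w_4·L_4 = 0.07 × 0.00323377 = 0.000226364
Denominator: 0.000129407 + 0.00327038 + 0.00165347 + 0.000226364 = 0.00527963
P(Class 2 | x) = 0.00327038 / 0.00527963 ≈ 0.619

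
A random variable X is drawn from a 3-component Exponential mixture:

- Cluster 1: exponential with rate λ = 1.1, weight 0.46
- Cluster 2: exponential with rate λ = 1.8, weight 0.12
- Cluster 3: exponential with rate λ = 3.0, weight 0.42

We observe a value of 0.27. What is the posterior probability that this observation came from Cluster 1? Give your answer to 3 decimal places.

0.352

Apply Bayes' rule: the posterior for each component is proportional to its prior times its likelihood at x.
Component likelihoods at x = 0.27:
  p_1 = 1.1·e^(−1.1·0.27) = 1.1·e^(−0.2970) = 0.817348
  p_2 = 1.8·e^(−1.8·0.27) = 1.8·e^(−0.4860) = 1.10715
  p_3 = 3.0·e^(−3.0·0.27) = 3.0·e^(−0.8100) = 1.33457
Unnormalised posteriors:
  π_1·p_1 = 0.46 × 0.817348 = 0.37598
  π_2·p_2 = 0.12 × 1.10715 = 0.132858
  π_3·p_3 = 0.42 × 1.33457 = 0.560521
Marginal: 0.37598 + 0.132858 + 0.560521 = 1.06936
P(Cluster 1 | the observation) ≈ 0.352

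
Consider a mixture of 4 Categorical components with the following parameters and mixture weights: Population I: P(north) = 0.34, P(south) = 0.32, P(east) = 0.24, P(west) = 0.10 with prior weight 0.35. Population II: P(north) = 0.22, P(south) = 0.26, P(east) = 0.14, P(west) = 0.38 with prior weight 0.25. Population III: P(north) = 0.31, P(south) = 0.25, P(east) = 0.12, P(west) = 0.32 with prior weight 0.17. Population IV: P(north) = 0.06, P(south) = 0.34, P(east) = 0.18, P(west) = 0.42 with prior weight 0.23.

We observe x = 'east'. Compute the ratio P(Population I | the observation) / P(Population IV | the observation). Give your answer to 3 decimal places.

Since P(k|x) ∝ w_k f_k(x), the posterior odds are w_i f_i(x) / (w_j f_j(x)).
Component likelihoods at x = 'east':
  p_I = 0.24
  p_II = 0.14
  p_III = 0.12
  p_IV = 0.18
Posterior odds = (w_I·p_I) / (w_IV·p_IV) = (0.35·0.24) / (0.23·0.18) = 0.084 / 0.0414 ≈ 2.029

2.029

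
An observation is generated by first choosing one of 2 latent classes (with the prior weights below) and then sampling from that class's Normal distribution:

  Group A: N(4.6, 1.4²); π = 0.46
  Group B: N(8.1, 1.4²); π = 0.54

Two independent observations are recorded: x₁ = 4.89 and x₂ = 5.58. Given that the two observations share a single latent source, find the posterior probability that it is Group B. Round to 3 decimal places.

P(component k | x) = P(Z=k)·f_k(x) / marginal(x), where marginal(x) = Σ_j P(Z=j)·f_j(x).
Since both observations come from the same component, the likelihood for component k is f_k(x₁)·f_k(x₂).
  f_A = [0.27891] × [0.223039] = 0.0622078
  f_B = [0.0205682] × [0.056393] = 0.0011599
Weight by the priors:
  P(Z=A)·f_A = 0.46 × 0.0622078 = 0.0286156
  P(Z=B)·f_B = 0.54 × 0.0011599 = 0.000626348
Denominator: 0.0286156 + 0.000626348 = 0.0292419
P(Group B | x₁,x₂) = 0.000626348 / 0.0292419 ≈ 0.021

0.021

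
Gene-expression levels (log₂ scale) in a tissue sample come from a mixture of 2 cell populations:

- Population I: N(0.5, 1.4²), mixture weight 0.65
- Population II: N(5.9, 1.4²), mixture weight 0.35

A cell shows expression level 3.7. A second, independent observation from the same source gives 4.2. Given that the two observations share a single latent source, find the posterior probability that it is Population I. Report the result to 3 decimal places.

Posterior ∝ prior × likelihood, so P(k | x) ∝ π_k f_k(x); normalise over all components.
Since both observations come from the same component, the likelihood for component k is f_k(x₁)·f_k(x₂).
  f_I = [(1/(1.4·√(2π)))·exp(−(3.7−0.5)²/(2·1.4²)) = 0.284959·exp(-2.61224) = 0.0209073] × [0.00867112] = 0.00018129
  f_II = [(1/(1.4·√(2π)))·exp(−(3.7−5.9)²/(2·1.4²)) = 0.284959·exp(-1.23469) = 0.0829013] × [0.136333] = 0.0113022
Multiply by the mixture weights:
  π_I·f_I = 0.65 × 0.00018129 = 0.000117838
  π_II·f_II = 0.35 × 0.0113022 = 0.00395576
Sum: 0.000117838 + 0.00395576 = 0.0040736
So the posterior for Population I is 0.000117838 / 0.0040736 ≈ 0.029.

0.029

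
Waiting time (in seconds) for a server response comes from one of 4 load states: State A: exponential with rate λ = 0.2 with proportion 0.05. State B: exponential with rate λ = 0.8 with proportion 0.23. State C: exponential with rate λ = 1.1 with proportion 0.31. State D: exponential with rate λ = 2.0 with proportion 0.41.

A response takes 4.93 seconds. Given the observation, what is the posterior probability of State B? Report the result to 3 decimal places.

Apply Bayes' rule: the posterior for each component is proportional to its prior times its likelihood at x.
Exponential densities:
  p_A = 0.2·e^(−0.2·4.93) = 0.2·e^(−0.9860) = 0.0746132
  p_B = 0.8·e^(−0.8·4.93) = 0.8·e^(−3.9440) = 0.0154965
  p_C = 1.1·e^(−1.1·4.93) = 1.1·e^(−5.4230) = 0.00485527
  p_D = 2.0·e^(−2.0·4.93) = 2.0·e^(−9.8600) = 0.000104445
Unnormalised posteriors:
  π_A·p_A = 0.05 × 0.0746132 = 0.00373066
  π_B·p_B = 0.23 × 0.0154965 = 0.00356419
  π_C·p_C = 0.31 × 0.00485527 = 0.00150513
  π_D·p_D = 0.41 × 0.000104445 = 4.28223e-05
Normaliser: 0.00373066 + 0.00356419 + 0.00150513 + 4.28223e-05 = 0.0088428
P(State B | x) ≈ 0.403

0.403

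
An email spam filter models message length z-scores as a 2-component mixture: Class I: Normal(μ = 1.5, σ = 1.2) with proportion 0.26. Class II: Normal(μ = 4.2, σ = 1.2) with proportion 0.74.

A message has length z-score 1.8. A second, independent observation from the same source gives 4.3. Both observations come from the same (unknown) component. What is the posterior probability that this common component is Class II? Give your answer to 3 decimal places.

0.858

By Bayes' theorem, P(k | x) = P(Z=k) f_k(x) / Σ_j P(Z=j) f_j(x).
Since both observations come from the same component, the likelihood for component k is f_k(x₁)·f_k(x₂).
  f_I = [(1/(1.2·√(2π)))·exp(−(1.8−1.5)²/(2·1.2²)) = 0.332452·exp(-0.03125) = 0.322223] × [0.0218516] = 0.00704109
  f_II = [(1/(1.2·√(2π)))·exp(−(1.8−4.2)²/(2·1.2²)) = 0.332452·exp(-2.00000) = 0.0449925] × [0.3313] = 0.014906
Multiply by the mixture weights:
  P(Z=I)·f_I = 0.26 × 0.00704109 = 0.00183068
  P(Z=II)·f_II = 0.74 × 0.014906 = 0.0110304
Sum: 0.00183068 + 0.0110304 = 0.0128611
Responsibility of Class II: 0.0110304 / 0.0128611 ≈ 0.858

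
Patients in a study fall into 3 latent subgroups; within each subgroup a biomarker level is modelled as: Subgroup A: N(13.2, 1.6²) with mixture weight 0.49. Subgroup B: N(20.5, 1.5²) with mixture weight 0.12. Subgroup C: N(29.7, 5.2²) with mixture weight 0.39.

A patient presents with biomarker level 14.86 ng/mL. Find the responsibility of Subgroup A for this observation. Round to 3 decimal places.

The responsibility of component k is P(Z=k) f_k(x) divided by Σ_j P(Z=j) f_j(x).
Component likelihoods at x = 14.86 ng/mL:
  f_A = 0.145563
  f_B = 0.000226401
  f_C = 0.00130727
Prior × likelihood for each component:
  P(Z=A)·f_A = 0.49 × 0.145563 = 0.0713259
  P(Z=B)·f_B = 0.12 × 0.000226401 = 2.71681e-05
  P(Z=C)·f_C = 0.39 × 0.00130727 = 0.000509834
Sum: 0.0713259 + 2.71681e-05 + 0.000509834 = 0.0718629
P(Subgroup A | data) ≈ 0.993

0.993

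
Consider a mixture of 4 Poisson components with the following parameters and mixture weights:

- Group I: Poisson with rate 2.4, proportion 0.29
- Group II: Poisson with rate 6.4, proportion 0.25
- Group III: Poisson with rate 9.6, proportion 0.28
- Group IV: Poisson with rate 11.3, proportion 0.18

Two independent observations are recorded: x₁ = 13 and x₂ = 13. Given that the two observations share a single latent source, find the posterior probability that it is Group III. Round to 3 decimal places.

Posterior ∝ prior × likelihood, so P(k | x) ∝ w_k f_k(x); normalise over all components.
Since both observations come from the same component, the likelihood for component k is f_k(x₁)·f_k(x₂).
  L_I = [1.27691e-06] × [1.27691e-06] = 1.63049e-12
  L_II = [0.00806445] × [0.00806445] = 6.50353e-05
  L_III = [0.0639762] × [0.0639762] = 0.00409296
  L_IV = [0.0973222] × [0.0973222] = 0.00947161
Multiply by the mixture weights:
  w_I·L_I = 0.29 × 1.63049e-12 = 4.72842e-13
  w_II·L_II = 0.25 × 6.50353e-05 = 1.62588e-05
  w_III·L_III = 0.28 × 0.00409296 = 0.00114603
  w_IV·L_IV = 0.18 × 0.00947161 = 0.00170489
Sum: 4.72842e-13 + 1.62588e-05 + 0.00114603 + 0.00170489 = 0.00286718
P(Group III | data) ≈ 0.400

0.400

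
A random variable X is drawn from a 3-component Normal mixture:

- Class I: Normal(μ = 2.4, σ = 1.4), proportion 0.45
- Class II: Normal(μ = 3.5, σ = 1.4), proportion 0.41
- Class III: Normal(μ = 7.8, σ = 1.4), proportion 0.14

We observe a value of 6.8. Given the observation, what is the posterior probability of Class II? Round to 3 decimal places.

0.186

The responsibility of component k is π_k f_k(x) divided by Σ_j π_j f_j(x).
Evaluate each component's likelihood at the observed value:
  L_I = (1/(1.4·√(2π)))·exp(−(6.8−2.4)²/(2·1.4²)) = 0.284959·exp(-4.93878) = 0.00204126
  L_II = (1/(1.4·√(2π)))·exp(−(6.8−3.5)²/(2·1.4²)) = 0.284959·exp(-2.77806) = 0.0177127
  L_III = (1/(1.4·√(2π)))·exp(−(6.8−7.8)²/(2·1.4²)) = 0.284959·exp(-0.25510) = 0.220797
Prior × likelihood for each component:
  π_I·L_I = 0.45 × 0.00204126 = 0.000918569
  π_II·L_II = 0.41 × 0.0177127 = 0.00726222
  π_III·L_III = 0.14 × 0.220797 = 0.0309115
Normaliser: 0.000918569 + 0.00726222 + 0.0309115 = 0.0390923
Responsibility of Class II: 0.00726222 / 0.0390923 ≈ 0.186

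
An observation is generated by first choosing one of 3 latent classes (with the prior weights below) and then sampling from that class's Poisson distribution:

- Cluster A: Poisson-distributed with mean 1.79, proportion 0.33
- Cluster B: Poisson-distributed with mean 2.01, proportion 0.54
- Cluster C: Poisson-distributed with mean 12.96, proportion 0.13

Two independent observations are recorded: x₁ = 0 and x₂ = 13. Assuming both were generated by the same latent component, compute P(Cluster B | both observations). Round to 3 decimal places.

P(component k | x) = π_k·f_k(x) / marginal(x), where marginal(x) = Σ_j π_j·f_j(x).
Since both observations come from the same component, the likelihood for component k is f_k(x₁)·f_k(x₂).
  L_A = [0.16696] × [5.19304e-08] = 8.67031e-09
  L_B = [0.133989] × [1.88077e-07] = 2.52002e-08
  L_C = [2.35258e-06] × [0.109933] = 2.58626e-07
Weight by the priors:
  π_A·L_A = 0.33 × 8.67031e-09 = 2.8612e-09
  π_B·L_B = 0.54 × 2.52002e-08 = 1.36081e-08
  π_C·L_C = 0.13 × 2.58626e-07 = 3.36213e-08
Marginal: 2.8612e-09 + 1.36081e-08 + 3.36213e-08 = 5.00907e-08
Responsibility of Cluster B: 1.36081e-08 / 5.00907e-08 ≈ 0.272

0.272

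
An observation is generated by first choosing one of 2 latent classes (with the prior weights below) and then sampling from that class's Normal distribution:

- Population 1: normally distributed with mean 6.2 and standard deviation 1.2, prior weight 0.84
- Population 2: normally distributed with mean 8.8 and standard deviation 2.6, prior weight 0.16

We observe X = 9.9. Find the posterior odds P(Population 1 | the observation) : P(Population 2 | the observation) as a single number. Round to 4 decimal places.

0.1073

The posterior odds equal the prior odds times the likelihood ratio: (π_i/π_j)·(f_i(x)/f_j(x)).
Evaluate each component's likelihood at the observed value:
  f_1 = 0.0028663
  f_2 = 0.140304
Odds = (0.84/0.16) × (0.0028663/0.140304) = 5.25 × 0.0204293 ≈ 0.1073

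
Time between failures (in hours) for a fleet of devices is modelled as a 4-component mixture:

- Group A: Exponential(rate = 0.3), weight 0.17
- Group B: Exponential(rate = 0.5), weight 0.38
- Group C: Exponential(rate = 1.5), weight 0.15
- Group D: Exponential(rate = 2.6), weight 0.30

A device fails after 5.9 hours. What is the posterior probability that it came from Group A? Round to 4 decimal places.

0.4654

P(component k | x) = w_k·f_k(x) / marginal(x), where marginal(x) = Σ_j w_j·f_j(x).
Exponential densities:
  p_A = 0.0510999
  p_B = 0.0261699
  p_C = 0.000215073
  p_D = 5.66104e-07
Weight by the priors:
  w_A·p_A = 0.17 × 0.0510999 = 0.00868698
  w_B·p_B = 0.38 × 0.0261699 = 0.00994454
  w_C·p_C = 0.15 × 0.000215073 = 3.22609e-05
  w_D·p_D = 0.30 × 5.66104e-07 = 1.69831e-07
Evidence: 0.00868698 + 0.00994454 + 3.22609e-05 + 1.69831e-07 = 0.018664
P(Group A | 5.9 hours) = 0.00868698 / 0.018664 ≈ 0.4654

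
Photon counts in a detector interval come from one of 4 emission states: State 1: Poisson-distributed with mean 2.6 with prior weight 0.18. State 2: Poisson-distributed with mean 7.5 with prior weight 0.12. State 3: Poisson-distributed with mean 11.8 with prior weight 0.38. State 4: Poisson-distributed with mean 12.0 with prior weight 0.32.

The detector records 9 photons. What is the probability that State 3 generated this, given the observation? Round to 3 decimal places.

By Bayes' theorem, P(k | x) = P(Z=k) f_k(x) / Σ_j P(Z=j) f_j(x).
Evaluate each component's likelihood at the observed value:
  f_1 = e^(−2.6)·2.6^9/9! = 0.0011113
  f_2 = e^(−7.5)·7.5^9/9! = 0.11444
  f_3 = e^(−11.8)·11.8^9/9! = 0.0917276
  f_4 = e^(−12.0)·12.0^9/9! = 0.0873644
Multiply by the mixture weights:
  P(Z=1)·f_1 = 0.18 × 0.0011113 = 0.000200034
  P(Z=2)·f_2 = 0.12 × 0.11444 = 0.0137329
  P(Z=3)·f_3 = 0.38 × 0.0917276 = 0.0348565
  P(Z=4)·f_4 = 0.32 × 0.0873644 = 0.0279566
Marginal: 0.000200034 + 0.0137329 + 0.0348565 + 0.0279566 = 0.076746
So the posterior for State 3 is 0.0348565 / 0.076746 ≈ 0.454.

0.454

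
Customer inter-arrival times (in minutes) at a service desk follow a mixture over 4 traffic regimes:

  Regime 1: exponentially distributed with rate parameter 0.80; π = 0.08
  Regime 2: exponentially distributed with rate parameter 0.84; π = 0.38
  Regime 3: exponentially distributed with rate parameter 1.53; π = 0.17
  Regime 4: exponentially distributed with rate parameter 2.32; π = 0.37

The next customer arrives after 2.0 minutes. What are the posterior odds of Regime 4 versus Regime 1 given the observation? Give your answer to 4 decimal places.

0.6416

Posterior odds = (P(Z=i) f_i(x)) / (P(Z=j) f_j(x)); the normalising sum cancels.
Component likelihoods at x = 2.0 minutes:
  p_1 = 0.80·e^(−0.80·2.0) = 0.80·e^(−1.6000) = 0.161517
  p_2 = 0.84·e^(−0.84·2.0) = 0.84·e^(−1.6800) = 0.156554
  p_3 = 1.53·e^(−1.53·2.0) = 1.53·e^(−3.0600) = 0.0717382
  p_4 = 2.32·e^(−2.32·2.0) = 2.32·e^(−4.6400) = 0.0224059
0.00829017 / 0.0129214 ≈ 0.6416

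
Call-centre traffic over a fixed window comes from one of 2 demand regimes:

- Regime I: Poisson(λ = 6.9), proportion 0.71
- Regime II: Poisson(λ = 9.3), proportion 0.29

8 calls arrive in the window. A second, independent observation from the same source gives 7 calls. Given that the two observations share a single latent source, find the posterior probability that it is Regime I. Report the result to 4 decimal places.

By Bayes' theorem, P(k | x) = w_k f_k(x) / Σ_j w_j f_j(x).
Since both observations come from the same component, the likelihood for component k is f_k(x₁)·f_k(x₂).
  p_I = [0.128422] × [0.148895] = 0.0191215
  p_II = [0.126883] × [0.109147] = 0.0138489
Weight by the priors:
  w_I·p_I = 0.71 × 0.0191215 = 0.0135762
  w_II·p_II = 0.29 × 0.0138489 = 0.00401619
Sum: 0.0135762 + 0.00401619 = 0.0175924
P(Regime I | x) = 0.0135762 / 0.0175924 ≈ 0.7717

0.7717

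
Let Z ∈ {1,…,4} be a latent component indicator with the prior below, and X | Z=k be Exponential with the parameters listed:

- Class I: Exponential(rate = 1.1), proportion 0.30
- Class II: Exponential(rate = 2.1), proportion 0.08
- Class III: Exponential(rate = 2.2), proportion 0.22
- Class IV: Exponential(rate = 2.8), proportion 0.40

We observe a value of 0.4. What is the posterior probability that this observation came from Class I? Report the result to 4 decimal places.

Apply Bayes' rule: the posterior for each component is proportional to its prior times its likelihood at x.
Component likelihoods at x = 0.4:
  f_I = 0.70844
  f_II = 0.906592
  f_III = 0.912522
  f_IV = 0.913583
Weight by the priors:
  w_I·f_I = 0.30 × 0.70844 = 0.212532
  w_II·f_II = 0.08 × 0.906592 = 0.0725274
  w_III·f_III = 0.22 × 0.912522 = 0.200755
  w_IV·f_IV = 0.40 × 0.913583 = 0.365433
Marginal: 0.212532 + 0.0725274 + 0.200755 + 0.365433 = 0.851248
P(Class I | data) = 0.212532 / 0.851248 ≈ 0.2497

0.2497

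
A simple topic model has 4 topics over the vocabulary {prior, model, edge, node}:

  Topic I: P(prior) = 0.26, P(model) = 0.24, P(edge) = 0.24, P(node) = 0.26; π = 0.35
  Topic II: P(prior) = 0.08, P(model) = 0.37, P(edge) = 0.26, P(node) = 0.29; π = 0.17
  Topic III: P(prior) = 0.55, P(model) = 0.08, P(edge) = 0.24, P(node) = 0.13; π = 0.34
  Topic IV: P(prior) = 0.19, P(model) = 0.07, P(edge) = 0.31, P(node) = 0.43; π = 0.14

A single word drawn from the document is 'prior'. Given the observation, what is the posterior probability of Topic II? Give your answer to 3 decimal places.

0.043

Apply Bayes' rule: the posterior for each component is proportional to its prior times its likelihood at x.
Evaluate each component's likelihood at the observed value:
  p_I = P(prior | comp) = 0.26
  p_II = P(prior | comp) = 0.08
  p_III = P(prior | comp) = 0.55
  p_IV = P(prior | comp) = 0.19
Weight by the priors:
  P(Z=I)·p_I = 0.35 × 0.26 = 0.091
  P(Z=II)·p_II = 0.17 × 0.08 = 0.0136
  P(Z=III)·p_III = 0.34 × 0.55 = 0.187
  P(Z=IV)·p_IV = 0.14 × 0.19 = 0.0266
Sum: 0.091 + 0.0136 + 0.187 + 0.0266 = 0.3182
So the posterior for Topic II is 0.0136 / 0.3182 ≈ 0.043.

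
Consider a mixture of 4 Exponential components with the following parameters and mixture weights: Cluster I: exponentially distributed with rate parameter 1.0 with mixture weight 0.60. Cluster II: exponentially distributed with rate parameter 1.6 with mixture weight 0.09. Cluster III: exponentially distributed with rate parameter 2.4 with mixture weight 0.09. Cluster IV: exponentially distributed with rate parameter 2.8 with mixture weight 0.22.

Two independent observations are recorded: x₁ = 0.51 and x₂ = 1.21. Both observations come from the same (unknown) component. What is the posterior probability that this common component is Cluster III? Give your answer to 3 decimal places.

0.058

Apply Bayes' rule: the posterior for each component is proportional to its prior times its likelihood at x.
Since both observations come from the same component, the likelihood for component k is f_k(x₁)·f_k(x₂).
  p_I = [0.600496] × [0.298197] = 0.179066
  p_II = [0.707515] × [0.230848] = 0.163328
  p_III = [0.705724] × [0.131529] = 0.0928228
  p_IV = [0.671406] × [0.0945733] = 0.0634971
Weight by the priors:
  π_I·p_I = 0.60 × 0.179066 = 0.10744
  π_II·p_II = 0.09 × 0.163328 = 0.0146996
  π_III·p_III = 0.09 × 0.0928228 = 0.00835406
  π_IV·p_IV = 0.22 × 0.0634971 = 0.0139694
Evidence: 0.10744 + 0.0146996 + 0.00835406 + 0.0139694 = 0.144463
P(Cluster III | x) ≈ 0.058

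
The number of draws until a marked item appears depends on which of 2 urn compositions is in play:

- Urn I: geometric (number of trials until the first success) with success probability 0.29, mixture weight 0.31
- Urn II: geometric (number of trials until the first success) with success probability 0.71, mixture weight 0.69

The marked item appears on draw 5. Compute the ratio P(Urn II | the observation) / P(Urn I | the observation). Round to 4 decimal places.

0.1517

Only the two components matter; the odds are (P(Z=i) f_i(x)) / (P(Z=j) f_j(x)).
Component likelihoods at x = 5:
  L_I = 0.29·(1−0.29)^4 = 0.29·0.254117 = 0.0736939
  L_II = 0.71·(1−0.71)^4 = 0.71·0.00707281 = 0.0050217
Odds = (0.69/0.31) × (0.0050217/0.0736939) = 2.22581 × 0.0681426 ≈ 0.1517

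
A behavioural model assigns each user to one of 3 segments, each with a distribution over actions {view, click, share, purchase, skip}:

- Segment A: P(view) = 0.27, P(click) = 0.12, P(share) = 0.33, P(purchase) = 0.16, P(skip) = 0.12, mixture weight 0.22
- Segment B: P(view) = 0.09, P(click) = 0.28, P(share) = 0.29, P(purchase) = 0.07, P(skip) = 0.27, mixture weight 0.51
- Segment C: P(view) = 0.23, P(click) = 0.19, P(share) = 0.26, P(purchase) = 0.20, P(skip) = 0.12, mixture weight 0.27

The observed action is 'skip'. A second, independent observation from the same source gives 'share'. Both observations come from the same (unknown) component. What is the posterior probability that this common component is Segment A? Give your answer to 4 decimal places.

0.1527

P(component k | x) = π_k·f_k(x) / marginal(x), where marginal(x) = Σ_j π_j·f_j(x).
Since both observations come from the same component, the likelihood for component k is f_k(x₁)·f_k(x₂).
  p_A = [P(skip | comp) = 0.12] × [0.33] = 0.0396
  p_B = [P(skip | comp) = 0.27] × [0.29] = 0.0783
  p_C = [P(skip | comp) = 0.12] × [0.26] = 0.0312
Prior × likelihood for each component:
  π_A·p_A = 0.22 × 0.0396 = 0.008712
  π_B·p_B = 0.51 × 0.0783 = 0.039933
  π_C·p_C = 0.27 × 0.0312 = 0.008424
Marginal: 0.008712 + 0.039933 + 0.008424 = 0.057069
So the posterior for Segment A is 0.008712 / 0.057069 ≈ 0.1527.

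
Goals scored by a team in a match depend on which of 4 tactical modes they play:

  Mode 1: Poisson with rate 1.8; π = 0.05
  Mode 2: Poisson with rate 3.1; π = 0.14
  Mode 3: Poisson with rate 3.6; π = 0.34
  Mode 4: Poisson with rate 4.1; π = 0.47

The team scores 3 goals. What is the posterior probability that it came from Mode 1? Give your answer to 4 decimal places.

The responsibility of component k is π_k f_k(x) divided by Σ_j π_j f_j(x).
Poisson probabilities:
  p_1 = 0.160671
  p_2 = 0.223677
  p_3 = 0.212469
  p_4 = 0.190368
Unnormalised posteriors:
  π_1·p_1 = 0.05 × 0.160671 = 0.00803353
  π_2·p_2 = 0.14 × 0.223677 = 0.0313148
  π_3·p_3 = 0.34 × 0.212469 = 0.0722396
  π_4·p_4 = 0.47 × 0.190368 = 0.0894728
Evidence: 0.00803353 + 0.0313148 + 0.0722396 + 0.0894728 = 0.201061
P(Mode 1 | 3 goals) = 0.00803353 / 0.201061 ≈ 0.0400

0.0400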